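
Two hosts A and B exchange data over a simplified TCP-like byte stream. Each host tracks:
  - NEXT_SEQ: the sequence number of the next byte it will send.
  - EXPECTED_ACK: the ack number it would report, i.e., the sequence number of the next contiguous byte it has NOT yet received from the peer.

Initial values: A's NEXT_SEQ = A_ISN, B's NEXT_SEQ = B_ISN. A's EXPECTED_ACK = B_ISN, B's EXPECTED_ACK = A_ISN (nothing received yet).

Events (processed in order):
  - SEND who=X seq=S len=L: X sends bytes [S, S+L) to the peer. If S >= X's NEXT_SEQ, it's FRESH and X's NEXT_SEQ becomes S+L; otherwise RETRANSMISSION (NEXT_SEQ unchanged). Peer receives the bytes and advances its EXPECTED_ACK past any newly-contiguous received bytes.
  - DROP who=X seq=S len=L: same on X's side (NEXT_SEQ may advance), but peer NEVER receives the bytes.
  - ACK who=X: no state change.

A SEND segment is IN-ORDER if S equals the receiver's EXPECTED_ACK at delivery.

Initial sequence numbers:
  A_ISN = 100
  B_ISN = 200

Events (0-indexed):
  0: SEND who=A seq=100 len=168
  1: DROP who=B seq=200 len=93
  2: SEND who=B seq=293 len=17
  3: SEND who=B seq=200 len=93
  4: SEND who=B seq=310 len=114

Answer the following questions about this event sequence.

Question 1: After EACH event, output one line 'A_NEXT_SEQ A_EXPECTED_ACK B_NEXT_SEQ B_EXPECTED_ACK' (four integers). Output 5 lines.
268 200 200 268
268 200 293 268
268 200 310 268
268 310 310 268
268 424 424 268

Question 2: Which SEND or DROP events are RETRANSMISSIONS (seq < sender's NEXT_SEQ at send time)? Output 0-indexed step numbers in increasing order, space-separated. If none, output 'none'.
Answer: 3

Derivation:
Step 0: SEND seq=100 -> fresh
Step 1: DROP seq=200 -> fresh
Step 2: SEND seq=293 -> fresh
Step 3: SEND seq=200 -> retransmit
Step 4: SEND seq=310 -> fresh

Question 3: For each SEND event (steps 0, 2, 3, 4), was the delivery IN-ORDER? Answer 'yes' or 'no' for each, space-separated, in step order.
Step 0: SEND seq=100 -> in-order
Step 2: SEND seq=293 -> out-of-order
Step 3: SEND seq=200 -> in-order
Step 4: SEND seq=310 -> in-order

Answer: yes no yes yes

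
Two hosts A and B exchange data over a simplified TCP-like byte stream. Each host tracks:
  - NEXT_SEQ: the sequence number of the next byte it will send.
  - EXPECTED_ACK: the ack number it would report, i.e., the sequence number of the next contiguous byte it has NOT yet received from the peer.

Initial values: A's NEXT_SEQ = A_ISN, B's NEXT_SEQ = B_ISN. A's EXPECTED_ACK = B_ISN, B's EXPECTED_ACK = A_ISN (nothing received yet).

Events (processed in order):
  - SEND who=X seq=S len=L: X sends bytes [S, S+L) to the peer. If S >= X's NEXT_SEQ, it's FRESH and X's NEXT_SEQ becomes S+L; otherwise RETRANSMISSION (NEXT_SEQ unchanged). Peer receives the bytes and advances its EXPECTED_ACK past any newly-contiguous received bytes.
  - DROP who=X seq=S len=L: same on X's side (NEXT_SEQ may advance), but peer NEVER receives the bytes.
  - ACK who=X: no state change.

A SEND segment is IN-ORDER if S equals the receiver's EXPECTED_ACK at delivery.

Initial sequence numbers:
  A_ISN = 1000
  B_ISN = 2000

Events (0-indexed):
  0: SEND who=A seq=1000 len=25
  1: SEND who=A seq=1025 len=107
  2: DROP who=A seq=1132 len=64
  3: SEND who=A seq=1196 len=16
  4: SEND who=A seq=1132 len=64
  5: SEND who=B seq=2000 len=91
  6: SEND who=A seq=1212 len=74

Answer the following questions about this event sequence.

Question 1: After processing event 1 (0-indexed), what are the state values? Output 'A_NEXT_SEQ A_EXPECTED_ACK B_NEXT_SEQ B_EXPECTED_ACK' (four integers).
After event 0: A_seq=1025 A_ack=2000 B_seq=2000 B_ack=1025
After event 1: A_seq=1132 A_ack=2000 B_seq=2000 B_ack=1132

1132 2000 2000 1132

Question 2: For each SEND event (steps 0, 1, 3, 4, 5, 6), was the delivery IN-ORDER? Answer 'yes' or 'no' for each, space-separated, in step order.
Step 0: SEND seq=1000 -> in-order
Step 1: SEND seq=1025 -> in-order
Step 3: SEND seq=1196 -> out-of-order
Step 4: SEND seq=1132 -> in-order
Step 5: SEND seq=2000 -> in-order
Step 6: SEND seq=1212 -> in-order

Answer: yes yes no yes yes yes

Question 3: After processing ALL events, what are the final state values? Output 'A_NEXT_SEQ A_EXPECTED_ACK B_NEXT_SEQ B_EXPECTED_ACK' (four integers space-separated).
After event 0: A_seq=1025 A_ack=2000 B_seq=2000 B_ack=1025
After event 1: A_seq=1132 A_ack=2000 B_seq=2000 B_ack=1132
After event 2: A_seq=1196 A_ack=2000 B_seq=2000 B_ack=1132
After event 3: A_seq=1212 A_ack=2000 B_seq=2000 B_ack=1132
After event 4: A_seq=1212 A_ack=2000 B_seq=2000 B_ack=1212
After event 5: A_seq=1212 A_ack=2091 B_seq=2091 B_ack=1212
After event 6: A_seq=1286 A_ack=2091 B_seq=2091 B_ack=1286

Answer: 1286 2091 2091 1286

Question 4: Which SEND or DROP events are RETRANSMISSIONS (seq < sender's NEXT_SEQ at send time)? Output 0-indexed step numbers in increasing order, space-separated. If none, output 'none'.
Step 0: SEND seq=1000 -> fresh
Step 1: SEND seq=1025 -> fresh
Step 2: DROP seq=1132 -> fresh
Step 3: SEND seq=1196 -> fresh
Step 4: SEND seq=1132 -> retransmit
Step 5: SEND seq=2000 -> fresh
Step 6: SEND seq=1212 -> fresh

Answer: 4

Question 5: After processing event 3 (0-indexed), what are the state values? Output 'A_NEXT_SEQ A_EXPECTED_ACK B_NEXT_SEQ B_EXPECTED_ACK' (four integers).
After event 0: A_seq=1025 A_ack=2000 B_seq=2000 B_ack=1025
After event 1: A_seq=1132 A_ack=2000 B_seq=2000 B_ack=1132
After event 2: A_seq=1196 A_ack=2000 B_seq=2000 B_ack=1132
After event 3: A_seq=1212 A_ack=2000 B_seq=2000 B_ack=1132

1212 2000 2000 1132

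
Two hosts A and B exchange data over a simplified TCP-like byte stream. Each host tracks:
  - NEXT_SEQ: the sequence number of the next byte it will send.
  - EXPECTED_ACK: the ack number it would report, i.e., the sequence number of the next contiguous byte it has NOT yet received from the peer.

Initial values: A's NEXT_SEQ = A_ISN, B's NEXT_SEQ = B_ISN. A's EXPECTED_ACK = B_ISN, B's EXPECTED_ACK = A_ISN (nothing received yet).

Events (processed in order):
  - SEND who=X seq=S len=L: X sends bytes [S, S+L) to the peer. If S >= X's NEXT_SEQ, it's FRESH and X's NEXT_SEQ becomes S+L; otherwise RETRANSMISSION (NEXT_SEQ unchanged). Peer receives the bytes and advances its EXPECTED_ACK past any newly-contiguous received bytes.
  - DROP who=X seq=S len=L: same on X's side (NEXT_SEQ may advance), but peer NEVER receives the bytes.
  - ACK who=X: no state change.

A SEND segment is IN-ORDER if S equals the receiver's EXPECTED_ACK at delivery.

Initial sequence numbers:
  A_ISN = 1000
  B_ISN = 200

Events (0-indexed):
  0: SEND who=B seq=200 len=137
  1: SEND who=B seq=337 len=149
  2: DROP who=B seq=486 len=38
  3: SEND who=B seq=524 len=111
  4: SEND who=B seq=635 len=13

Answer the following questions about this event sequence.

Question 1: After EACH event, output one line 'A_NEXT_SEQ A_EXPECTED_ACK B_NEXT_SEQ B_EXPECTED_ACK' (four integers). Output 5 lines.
1000 337 337 1000
1000 486 486 1000
1000 486 524 1000
1000 486 635 1000
1000 486 648 1000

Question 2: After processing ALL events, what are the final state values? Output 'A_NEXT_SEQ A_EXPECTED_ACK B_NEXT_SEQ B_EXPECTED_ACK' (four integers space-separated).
Answer: 1000 486 648 1000

Derivation:
After event 0: A_seq=1000 A_ack=337 B_seq=337 B_ack=1000
After event 1: A_seq=1000 A_ack=486 B_seq=486 B_ack=1000
After event 2: A_seq=1000 A_ack=486 B_seq=524 B_ack=1000
After event 3: A_seq=1000 A_ack=486 B_seq=635 B_ack=1000
After event 4: A_seq=1000 A_ack=486 B_seq=648 B_ack=1000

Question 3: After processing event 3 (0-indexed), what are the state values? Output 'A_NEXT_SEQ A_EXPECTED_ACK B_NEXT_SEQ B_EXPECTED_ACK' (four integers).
After event 0: A_seq=1000 A_ack=337 B_seq=337 B_ack=1000
After event 1: A_seq=1000 A_ack=486 B_seq=486 B_ack=1000
After event 2: A_seq=1000 A_ack=486 B_seq=524 B_ack=1000
After event 3: A_seq=1000 A_ack=486 B_seq=635 B_ack=1000

1000 486 635 1000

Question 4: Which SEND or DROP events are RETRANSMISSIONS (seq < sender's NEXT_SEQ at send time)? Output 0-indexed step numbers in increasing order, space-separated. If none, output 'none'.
Step 0: SEND seq=200 -> fresh
Step 1: SEND seq=337 -> fresh
Step 2: DROP seq=486 -> fresh
Step 3: SEND seq=524 -> fresh
Step 4: SEND seq=635 -> fresh

Answer: none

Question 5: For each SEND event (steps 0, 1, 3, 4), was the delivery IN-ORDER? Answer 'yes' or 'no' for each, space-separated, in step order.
Step 0: SEND seq=200 -> in-order
Step 1: SEND seq=337 -> in-order
Step 3: SEND seq=524 -> out-of-order
Step 4: SEND seq=635 -> out-of-order

Answer: yes yes no no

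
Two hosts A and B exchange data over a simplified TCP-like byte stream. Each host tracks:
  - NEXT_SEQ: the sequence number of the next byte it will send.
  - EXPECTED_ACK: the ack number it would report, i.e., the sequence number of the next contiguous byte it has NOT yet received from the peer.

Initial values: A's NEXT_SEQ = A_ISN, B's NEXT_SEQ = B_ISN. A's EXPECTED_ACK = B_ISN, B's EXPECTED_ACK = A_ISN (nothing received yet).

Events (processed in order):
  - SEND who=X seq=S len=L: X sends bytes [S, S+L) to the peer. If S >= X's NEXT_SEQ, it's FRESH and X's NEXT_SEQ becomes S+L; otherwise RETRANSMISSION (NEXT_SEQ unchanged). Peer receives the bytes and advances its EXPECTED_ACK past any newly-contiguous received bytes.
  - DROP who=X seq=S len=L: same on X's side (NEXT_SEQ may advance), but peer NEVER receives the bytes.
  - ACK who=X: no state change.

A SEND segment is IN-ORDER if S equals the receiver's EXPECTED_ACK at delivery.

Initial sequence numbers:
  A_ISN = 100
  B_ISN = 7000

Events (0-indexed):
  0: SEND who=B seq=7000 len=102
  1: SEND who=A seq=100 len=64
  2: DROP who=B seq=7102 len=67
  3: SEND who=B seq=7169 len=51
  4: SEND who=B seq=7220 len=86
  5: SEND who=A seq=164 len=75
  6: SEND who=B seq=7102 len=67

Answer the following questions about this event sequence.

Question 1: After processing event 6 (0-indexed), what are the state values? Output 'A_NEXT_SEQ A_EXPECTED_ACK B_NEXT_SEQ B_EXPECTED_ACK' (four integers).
After event 0: A_seq=100 A_ack=7102 B_seq=7102 B_ack=100
After event 1: A_seq=164 A_ack=7102 B_seq=7102 B_ack=164
After event 2: A_seq=164 A_ack=7102 B_seq=7169 B_ack=164
After event 3: A_seq=164 A_ack=7102 B_seq=7220 B_ack=164
After event 4: A_seq=164 A_ack=7102 B_seq=7306 B_ack=164
After event 5: A_seq=239 A_ack=7102 B_seq=7306 B_ack=239
After event 6: A_seq=239 A_ack=7306 B_seq=7306 B_ack=239

239 7306 7306 239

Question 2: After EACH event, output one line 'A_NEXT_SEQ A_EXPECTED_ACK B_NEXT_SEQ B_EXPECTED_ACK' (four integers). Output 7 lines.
100 7102 7102 100
164 7102 7102 164
164 7102 7169 164
164 7102 7220 164
164 7102 7306 164
239 7102 7306 239
239 7306 7306 239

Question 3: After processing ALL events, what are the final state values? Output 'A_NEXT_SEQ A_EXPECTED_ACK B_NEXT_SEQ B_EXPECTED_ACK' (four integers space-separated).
Answer: 239 7306 7306 239

Derivation:
After event 0: A_seq=100 A_ack=7102 B_seq=7102 B_ack=100
After event 1: A_seq=164 A_ack=7102 B_seq=7102 B_ack=164
After event 2: A_seq=164 A_ack=7102 B_seq=7169 B_ack=164
After event 3: A_seq=164 A_ack=7102 B_seq=7220 B_ack=164
After event 4: A_seq=164 A_ack=7102 B_seq=7306 B_ack=164
After event 5: A_seq=239 A_ack=7102 B_seq=7306 B_ack=239
After event 6: A_seq=239 A_ack=7306 B_seq=7306 B_ack=239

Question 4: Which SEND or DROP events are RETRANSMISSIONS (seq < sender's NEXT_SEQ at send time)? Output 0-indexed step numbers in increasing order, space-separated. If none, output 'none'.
Answer: 6

Derivation:
Step 0: SEND seq=7000 -> fresh
Step 1: SEND seq=100 -> fresh
Step 2: DROP seq=7102 -> fresh
Step 3: SEND seq=7169 -> fresh
Step 4: SEND seq=7220 -> fresh
Step 5: SEND seq=164 -> fresh
Step 6: SEND seq=7102 -> retransmit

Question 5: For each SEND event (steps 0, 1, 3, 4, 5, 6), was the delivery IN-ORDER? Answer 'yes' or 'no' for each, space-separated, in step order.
Step 0: SEND seq=7000 -> in-order
Step 1: SEND seq=100 -> in-order
Step 3: SEND seq=7169 -> out-of-order
Step 4: SEND seq=7220 -> out-of-order
Step 5: SEND seq=164 -> in-order
Step 6: SEND seq=7102 -> in-order

Answer: yes yes no no yes yes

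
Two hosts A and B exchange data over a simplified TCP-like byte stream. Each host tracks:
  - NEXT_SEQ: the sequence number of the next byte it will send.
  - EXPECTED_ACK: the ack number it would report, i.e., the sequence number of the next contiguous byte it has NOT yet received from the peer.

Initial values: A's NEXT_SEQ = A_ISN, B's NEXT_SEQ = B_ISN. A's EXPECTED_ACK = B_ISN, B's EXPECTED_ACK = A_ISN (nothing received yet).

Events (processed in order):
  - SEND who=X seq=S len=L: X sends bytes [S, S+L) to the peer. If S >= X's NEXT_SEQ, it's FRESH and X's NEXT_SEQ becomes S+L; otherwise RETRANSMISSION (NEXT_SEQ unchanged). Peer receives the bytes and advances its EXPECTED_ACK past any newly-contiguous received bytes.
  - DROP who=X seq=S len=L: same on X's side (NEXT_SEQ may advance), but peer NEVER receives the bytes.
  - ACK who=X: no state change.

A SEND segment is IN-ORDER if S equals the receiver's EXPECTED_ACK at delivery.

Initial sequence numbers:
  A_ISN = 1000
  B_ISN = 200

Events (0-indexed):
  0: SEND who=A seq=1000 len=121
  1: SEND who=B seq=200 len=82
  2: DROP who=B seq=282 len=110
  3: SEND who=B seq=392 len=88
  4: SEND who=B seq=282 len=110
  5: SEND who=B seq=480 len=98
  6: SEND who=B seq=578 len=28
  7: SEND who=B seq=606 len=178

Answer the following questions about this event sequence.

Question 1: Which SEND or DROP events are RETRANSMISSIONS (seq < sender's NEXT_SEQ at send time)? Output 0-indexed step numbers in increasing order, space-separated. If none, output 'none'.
Step 0: SEND seq=1000 -> fresh
Step 1: SEND seq=200 -> fresh
Step 2: DROP seq=282 -> fresh
Step 3: SEND seq=392 -> fresh
Step 4: SEND seq=282 -> retransmit
Step 5: SEND seq=480 -> fresh
Step 6: SEND seq=578 -> fresh
Step 7: SEND seq=606 -> fresh

Answer: 4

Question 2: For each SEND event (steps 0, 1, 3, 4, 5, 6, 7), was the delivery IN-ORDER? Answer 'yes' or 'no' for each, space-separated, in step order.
Step 0: SEND seq=1000 -> in-order
Step 1: SEND seq=200 -> in-order
Step 3: SEND seq=392 -> out-of-order
Step 4: SEND seq=282 -> in-order
Step 5: SEND seq=480 -> in-order
Step 6: SEND seq=578 -> in-order
Step 7: SEND seq=606 -> in-order

Answer: yes yes no yes yes yes yes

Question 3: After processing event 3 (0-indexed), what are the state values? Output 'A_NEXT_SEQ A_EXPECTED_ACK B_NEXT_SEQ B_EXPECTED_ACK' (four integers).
After event 0: A_seq=1121 A_ack=200 B_seq=200 B_ack=1121
After event 1: A_seq=1121 A_ack=282 B_seq=282 B_ack=1121
After event 2: A_seq=1121 A_ack=282 B_seq=392 B_ack=1121
After event 3: A_seq=1121 A_ack=282 B_seq=480 B_ack=1121

1121 282 480 1121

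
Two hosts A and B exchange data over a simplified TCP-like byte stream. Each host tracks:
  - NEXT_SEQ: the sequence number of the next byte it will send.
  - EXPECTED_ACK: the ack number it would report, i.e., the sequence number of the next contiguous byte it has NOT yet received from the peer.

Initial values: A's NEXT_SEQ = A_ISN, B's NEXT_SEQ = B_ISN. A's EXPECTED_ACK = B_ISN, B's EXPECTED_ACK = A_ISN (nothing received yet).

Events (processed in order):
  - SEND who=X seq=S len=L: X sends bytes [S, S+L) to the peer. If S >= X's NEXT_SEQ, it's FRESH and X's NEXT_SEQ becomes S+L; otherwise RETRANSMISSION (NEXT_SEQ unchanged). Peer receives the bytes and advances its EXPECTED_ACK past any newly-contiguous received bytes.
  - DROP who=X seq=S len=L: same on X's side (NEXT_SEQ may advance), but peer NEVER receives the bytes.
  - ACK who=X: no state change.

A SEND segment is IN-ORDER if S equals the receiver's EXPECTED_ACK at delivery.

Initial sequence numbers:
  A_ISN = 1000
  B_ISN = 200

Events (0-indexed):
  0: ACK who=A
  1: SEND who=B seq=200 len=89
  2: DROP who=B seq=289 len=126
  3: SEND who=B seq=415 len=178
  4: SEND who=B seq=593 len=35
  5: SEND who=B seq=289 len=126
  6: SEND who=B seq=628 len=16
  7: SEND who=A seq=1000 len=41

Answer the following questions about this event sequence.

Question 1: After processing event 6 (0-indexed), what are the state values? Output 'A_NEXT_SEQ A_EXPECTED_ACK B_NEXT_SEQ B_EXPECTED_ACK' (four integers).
After event 0: A_seq=1000 A_ack=200 B_seq=200 B_ack=1000
After event 1: A_seq=1000 A_ack=289 B_seq=289 B_ack=1000
After event 2: A_seq=1000 A_ack=289 B_seq=415 B_ack=1000
After event 3: A_seq=1000 A_ack=289 B_seq=593 B_ack=1000
After event 4: A_seq=1000 A_ack=289 B_seq=628 B_ack=1000
After event 5: A_seq=1000 A_ack=628 B_seq=628 B_ack=1000
After event 6: A_seq=1000 A_ack=644 B_seq=644 B_ack=1000

1000 644 644 1000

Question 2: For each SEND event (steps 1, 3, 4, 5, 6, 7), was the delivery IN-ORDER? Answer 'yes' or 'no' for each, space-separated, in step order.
Answer: yes no no yes yes yes

Derivation:
Step 1: SEND seq=200 -> in-order
Step 3: SEND seq=415 -> out-of-order
Step 4: SEND seq=593 -> out-of-order
Step 5: SEND seq=289 -> in-order
Step 6: SEND seq=628 -> in-order
Step 7: SEND seq=1000 -> in-order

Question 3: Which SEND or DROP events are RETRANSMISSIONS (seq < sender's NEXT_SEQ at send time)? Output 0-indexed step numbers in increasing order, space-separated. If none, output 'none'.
Answer: 5

Derivation:
Step 1: SEND seq=200 -> fresh
Step 2: DROP seq=289 -> fresh
Step 3: SEND seq=415 -> fresh
Step 4: SEND seq=593 -> fresh
Step 5: SEND seq=289 -> retransmit
Step 6: SEND seq=628 -> fresh
Step 7: SEND seq=1000 -> fresh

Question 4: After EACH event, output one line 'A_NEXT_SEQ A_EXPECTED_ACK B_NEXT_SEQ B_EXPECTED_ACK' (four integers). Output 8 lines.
1000 200 200 1000
1000 289 289 1000
1000 289 415 1000
1000 289 593 1000
1000 289 628 1000
1000 628 628 1000
1000 644 644 1000
1041 644 644 1041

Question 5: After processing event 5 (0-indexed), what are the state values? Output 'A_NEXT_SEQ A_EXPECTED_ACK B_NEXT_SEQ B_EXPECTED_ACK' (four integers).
After event 0: A_seq=1000 A_ack=200 B_seq=200 B_ack=1000
After event 1: A_seq=1000 A_ack=289 B_seq=289 B_ack=1000
After event 2: A_seq=1000 A_ack=289 B_seq=415 B_ack=1000
After event 3: A_seq=1000 A_ack=289 B_seq=593 B_ack=1000
After event 4: A_seq=1000 A_ack=289 B_seq=628 B_ack=1000
After event 5: A_seq=1000 A_ack=628 B_seq=628 B_ack=1000

1000 628 628 1000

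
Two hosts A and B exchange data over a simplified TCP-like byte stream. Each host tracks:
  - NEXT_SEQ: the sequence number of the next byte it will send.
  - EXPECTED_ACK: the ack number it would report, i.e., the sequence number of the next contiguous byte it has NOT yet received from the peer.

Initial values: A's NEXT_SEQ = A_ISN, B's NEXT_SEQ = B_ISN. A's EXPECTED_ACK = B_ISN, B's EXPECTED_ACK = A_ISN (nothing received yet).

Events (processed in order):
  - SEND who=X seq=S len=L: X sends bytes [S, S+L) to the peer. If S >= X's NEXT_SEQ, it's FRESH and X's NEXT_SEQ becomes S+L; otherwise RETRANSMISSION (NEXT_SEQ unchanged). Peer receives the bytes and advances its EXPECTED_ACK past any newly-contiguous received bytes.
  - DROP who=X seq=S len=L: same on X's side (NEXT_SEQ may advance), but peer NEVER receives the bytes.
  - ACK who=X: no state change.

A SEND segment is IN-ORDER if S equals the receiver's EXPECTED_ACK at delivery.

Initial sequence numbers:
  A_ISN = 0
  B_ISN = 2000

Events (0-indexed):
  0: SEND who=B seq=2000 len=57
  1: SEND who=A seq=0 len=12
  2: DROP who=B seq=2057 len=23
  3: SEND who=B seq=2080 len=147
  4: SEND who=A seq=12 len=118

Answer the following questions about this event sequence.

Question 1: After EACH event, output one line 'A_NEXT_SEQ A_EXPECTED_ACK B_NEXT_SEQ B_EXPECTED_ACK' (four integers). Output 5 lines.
0 2057 2057 0
12 2057 2057 12
12 2057 2080 12
12 2057 2227 12
130 2057 2227 130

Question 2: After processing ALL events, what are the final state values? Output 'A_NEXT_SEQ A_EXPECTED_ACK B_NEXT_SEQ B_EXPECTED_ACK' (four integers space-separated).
Answer: 130 2057 2227 130

Derivation:
After event 0: A_seq=0 A_ack=2057 B_seq=2057 B_ack=0
After event 1: A_seq=12 A_ack=2057 B_seq=2057 B_ack=12
After event 2: A_seq=12 A_ack=2057 B_seq=2080 B_ack=12
After event 3: A_seq=12 A_ack=2057 B_seq=2227 B_ack=12
After event 4: A_seq=130 A_ack=2057 B_seq=2227 B_ack=130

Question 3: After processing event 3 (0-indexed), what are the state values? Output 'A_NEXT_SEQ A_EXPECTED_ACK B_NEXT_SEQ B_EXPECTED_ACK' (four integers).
After event 0: A_seq=0 A_ack=2057 B_seq=2057 B_ack=0
After event 1: A_seq=12 A_ack=2057 B_seq=2057 B_ack=12
After event 2: A_seq=12 A_ack=2057 B_seq=2080 B_ack=12
After event 3: A_seq=12 A_ack=2057 B_seq=2227 B_ack=12

12 2057 2227 12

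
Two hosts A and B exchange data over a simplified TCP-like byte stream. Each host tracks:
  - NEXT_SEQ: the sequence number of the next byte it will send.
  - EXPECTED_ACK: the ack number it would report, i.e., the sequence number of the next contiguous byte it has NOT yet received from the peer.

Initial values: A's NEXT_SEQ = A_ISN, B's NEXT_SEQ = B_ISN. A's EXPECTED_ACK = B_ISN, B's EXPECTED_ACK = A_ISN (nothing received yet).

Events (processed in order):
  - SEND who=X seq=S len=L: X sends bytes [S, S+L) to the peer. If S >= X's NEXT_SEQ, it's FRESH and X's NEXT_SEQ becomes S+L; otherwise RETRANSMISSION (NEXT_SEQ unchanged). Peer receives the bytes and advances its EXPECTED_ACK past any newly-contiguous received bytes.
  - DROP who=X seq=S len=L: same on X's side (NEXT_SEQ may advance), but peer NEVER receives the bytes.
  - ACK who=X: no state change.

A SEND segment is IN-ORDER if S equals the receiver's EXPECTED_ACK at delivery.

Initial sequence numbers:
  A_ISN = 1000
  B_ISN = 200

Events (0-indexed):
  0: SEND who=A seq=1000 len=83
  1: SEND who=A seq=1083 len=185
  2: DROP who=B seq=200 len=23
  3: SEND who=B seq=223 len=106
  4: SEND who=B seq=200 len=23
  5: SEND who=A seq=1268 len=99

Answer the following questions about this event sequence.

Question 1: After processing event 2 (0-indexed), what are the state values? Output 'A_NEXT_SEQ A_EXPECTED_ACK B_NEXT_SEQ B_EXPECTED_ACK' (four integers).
After event 0: A_seq=1083 A_ack=200 B_seq=200 B_ack=1083
After event 1: A_seq=1268 A_ack=200 B_seq=200 B_ack=1268
After event 2: A_seq=1268 A_ack=200 B_seq=223 B_ack=1268

1268 200 223 1268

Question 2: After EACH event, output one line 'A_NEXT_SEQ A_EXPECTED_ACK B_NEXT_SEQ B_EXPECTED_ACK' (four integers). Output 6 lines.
1083 200 200 1083
1268 200 200 1268
1268 200 223 1268
1268 200 329 1268
1268 329 329 1268
1367 329 329 1367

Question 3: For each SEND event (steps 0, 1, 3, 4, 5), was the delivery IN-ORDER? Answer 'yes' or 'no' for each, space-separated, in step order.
Step 0: SEND seq=1000 -> in-order
Step 1: SEND seq=1083 -> in-order
Step 3: SEND seq=223 -> out-of-order
Step 4: SEND seq=200 -> in-order
Step 5: SEND seq=1268 -> in-order

Answer: yes yes no yes yes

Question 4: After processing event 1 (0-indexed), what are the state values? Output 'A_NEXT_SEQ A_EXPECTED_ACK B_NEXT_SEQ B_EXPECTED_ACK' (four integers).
After event 0: A_seq=1083 A_ack=200 B_seq=200 B_ack=1083
After event 1: A_seq=1268 A_ack=200 B_seq=200 B_ack=1268

1268 200 200 1268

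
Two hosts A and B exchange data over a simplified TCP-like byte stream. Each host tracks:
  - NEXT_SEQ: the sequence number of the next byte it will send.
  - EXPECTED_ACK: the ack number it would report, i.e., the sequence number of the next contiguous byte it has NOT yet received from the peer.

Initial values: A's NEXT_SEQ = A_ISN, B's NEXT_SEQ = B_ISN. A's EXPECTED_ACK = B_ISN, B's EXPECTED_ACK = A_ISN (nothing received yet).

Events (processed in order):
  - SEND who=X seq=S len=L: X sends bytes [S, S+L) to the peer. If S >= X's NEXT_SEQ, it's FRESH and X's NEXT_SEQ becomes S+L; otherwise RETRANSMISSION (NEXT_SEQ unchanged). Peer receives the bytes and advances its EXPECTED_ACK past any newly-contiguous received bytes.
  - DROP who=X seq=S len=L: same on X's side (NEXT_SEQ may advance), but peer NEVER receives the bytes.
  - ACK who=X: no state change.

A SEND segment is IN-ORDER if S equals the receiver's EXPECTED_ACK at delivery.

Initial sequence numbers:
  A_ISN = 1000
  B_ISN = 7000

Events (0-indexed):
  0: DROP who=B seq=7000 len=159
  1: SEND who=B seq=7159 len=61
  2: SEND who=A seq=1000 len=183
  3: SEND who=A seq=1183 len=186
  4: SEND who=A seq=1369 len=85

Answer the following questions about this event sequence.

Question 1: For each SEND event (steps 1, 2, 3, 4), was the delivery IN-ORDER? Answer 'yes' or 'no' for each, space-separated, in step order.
Step 1: SEND seq=7159 -> out-of-order
Step 2: SEND seq=1000 -> in-order
Step 3: SEND seq=1183 -> in-order
Step 4: SEND seq=1369 -> in-order

Answer: no yes yes yes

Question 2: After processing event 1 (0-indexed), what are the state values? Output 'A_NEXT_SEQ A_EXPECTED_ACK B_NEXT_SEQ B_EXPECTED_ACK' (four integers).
After event 0: A_seq=1000 A_ack=7000 B_seq=7159 B_ack=1000
After event 1: A_seq=1000 A_ack=7000 B_seq=7220 B_ack=1000

1000 7000 7220 1000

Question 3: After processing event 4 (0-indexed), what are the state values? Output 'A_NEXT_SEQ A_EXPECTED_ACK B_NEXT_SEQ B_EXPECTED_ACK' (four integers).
After event 0: A_seq=1000 A_ack=7000 B_seq=7159 B_ack=1000
After event 1: A_seq=1000 A_ack=7000 B_seq=7220 B_ack=1000
After event 2: A_seq=1183 A_ack=7000 B_seq=7220 B_ack=1183
After event 3: A_seq=1369 A_ack=7000 B_seq=7220 B_ack=1369
After event 4: A_seq=1454 A_ack=7000 B_seq=7220 B_ack=1454

1454 7000 7220 1454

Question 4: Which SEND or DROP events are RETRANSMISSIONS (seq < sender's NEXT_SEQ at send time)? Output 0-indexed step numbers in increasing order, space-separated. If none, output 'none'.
Answer: none

Derivation:
Step 0: DROP seq=7000 -> fresh
Step 1: SEND seq=7159 -> fresh
Step 2: SEND seq=1000 -> fresh
Step 3: SEND seq=1183 -> fresh
Step 4: SEND seq=1369 -> fresh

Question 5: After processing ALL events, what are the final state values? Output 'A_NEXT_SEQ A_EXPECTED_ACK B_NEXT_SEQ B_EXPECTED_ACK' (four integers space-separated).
Answer: 1454 7000 7220 1454

Derivation:
After event 0: A_seq=1000 A_ack=7000 B_seq=7159 B_ack=1000
After event 1: A_seq=1000 A_ack=7000 B_seq=7220 B_ack=1000
After event 2: A_seq=1183 A_ack=7000 B_seq=7220 B_ack=1183
After event 3: A_seq=1369 A_ack=7000 B_seq=7220 B_ack=1369
After event 4: A_seq=1454 A_ack=7000 B_seq=7220 B_ack=1454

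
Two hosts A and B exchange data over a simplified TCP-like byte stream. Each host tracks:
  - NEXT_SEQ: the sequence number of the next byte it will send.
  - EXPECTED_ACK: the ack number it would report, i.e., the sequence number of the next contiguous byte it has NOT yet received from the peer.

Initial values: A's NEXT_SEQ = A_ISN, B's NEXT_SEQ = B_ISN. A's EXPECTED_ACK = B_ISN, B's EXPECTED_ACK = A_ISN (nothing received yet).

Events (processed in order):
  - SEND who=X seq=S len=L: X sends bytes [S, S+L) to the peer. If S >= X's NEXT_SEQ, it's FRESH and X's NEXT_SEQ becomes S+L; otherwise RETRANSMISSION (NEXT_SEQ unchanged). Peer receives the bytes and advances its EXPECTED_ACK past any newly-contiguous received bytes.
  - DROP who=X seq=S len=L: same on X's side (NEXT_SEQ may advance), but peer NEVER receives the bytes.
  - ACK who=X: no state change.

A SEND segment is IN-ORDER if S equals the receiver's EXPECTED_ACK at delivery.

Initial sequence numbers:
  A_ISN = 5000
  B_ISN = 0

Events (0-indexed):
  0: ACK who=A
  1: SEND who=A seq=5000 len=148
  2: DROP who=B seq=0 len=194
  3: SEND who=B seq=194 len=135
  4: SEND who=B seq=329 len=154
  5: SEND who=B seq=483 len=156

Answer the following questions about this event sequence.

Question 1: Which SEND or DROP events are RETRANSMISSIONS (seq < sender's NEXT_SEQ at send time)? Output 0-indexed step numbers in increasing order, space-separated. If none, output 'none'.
Answer: none

Derivation:
Step 1: SEND seq=5000 -> fresh
Step 2: DROP seq=0 -> fresh
Step 3: SEND seq=194 -> fresh
Step 4: SEND seq=329 -> fresh
Step 5: SEND seq=483 -> fresh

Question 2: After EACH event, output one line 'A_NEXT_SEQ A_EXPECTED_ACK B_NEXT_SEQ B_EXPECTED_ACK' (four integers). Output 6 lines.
5000 0 0 5000
5148 0 0 5148
5148 0 194 5148
5148 0 329 5148
5148 0 483 5148
5148 0 639 5148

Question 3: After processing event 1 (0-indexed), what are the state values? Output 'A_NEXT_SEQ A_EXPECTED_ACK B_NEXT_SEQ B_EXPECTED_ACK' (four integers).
After event 0: A_seq=5000 A_ack=0 B_seq=0 B_ack=5000
After event 1: A_seq=5148 A_ack=0 B_seq=0 B_ack=5148

5148 0 0 5148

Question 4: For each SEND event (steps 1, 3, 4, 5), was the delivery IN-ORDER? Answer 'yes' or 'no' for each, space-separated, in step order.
Step 1: SEND seq=5000 -> in-order
Step 3: SEND seq=194 -> out-of-order
Step 4: SEND seq=329 -> out-of-order
Step 5: SEND seq=483 -> out-of-order

Answer: yes no no no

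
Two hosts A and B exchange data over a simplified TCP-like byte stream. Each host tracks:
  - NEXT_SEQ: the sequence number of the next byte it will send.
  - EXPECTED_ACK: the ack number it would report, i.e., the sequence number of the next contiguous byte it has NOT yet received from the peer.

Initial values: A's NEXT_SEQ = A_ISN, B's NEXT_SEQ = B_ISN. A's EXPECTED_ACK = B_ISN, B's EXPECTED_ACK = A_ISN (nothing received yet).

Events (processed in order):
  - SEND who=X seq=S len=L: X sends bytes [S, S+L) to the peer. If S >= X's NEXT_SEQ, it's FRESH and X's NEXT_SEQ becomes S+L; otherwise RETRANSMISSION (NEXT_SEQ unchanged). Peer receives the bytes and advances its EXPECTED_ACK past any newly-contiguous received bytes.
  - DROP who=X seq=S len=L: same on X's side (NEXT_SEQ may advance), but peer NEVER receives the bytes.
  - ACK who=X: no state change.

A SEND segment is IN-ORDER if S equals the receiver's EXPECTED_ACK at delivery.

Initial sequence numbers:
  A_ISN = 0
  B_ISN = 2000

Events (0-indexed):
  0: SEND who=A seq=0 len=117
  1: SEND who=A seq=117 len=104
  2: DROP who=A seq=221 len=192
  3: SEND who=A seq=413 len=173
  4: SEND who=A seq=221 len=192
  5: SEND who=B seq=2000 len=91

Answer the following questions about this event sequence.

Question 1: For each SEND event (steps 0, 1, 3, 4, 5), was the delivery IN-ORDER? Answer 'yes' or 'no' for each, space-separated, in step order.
Step 0: SEND seq=0 -> in-order
Step 1: SEND seq=117 -> in-order
Step 3: SEND seq=413 -> out-of-order
Step 4: SEND seq=221 -> in-order
Step 5: SEND seq=2000 -> in-order

Answer: yes yes no yes yes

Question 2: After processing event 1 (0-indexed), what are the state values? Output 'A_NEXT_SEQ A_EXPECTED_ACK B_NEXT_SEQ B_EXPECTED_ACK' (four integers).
After event 0: A_seq=117 A_ack=2000 B_seq=2000 B_ack=117
After event 1: A_seq=221 A_ack=2000 B_seq=2000 B_ack=221

221 2000 2000 221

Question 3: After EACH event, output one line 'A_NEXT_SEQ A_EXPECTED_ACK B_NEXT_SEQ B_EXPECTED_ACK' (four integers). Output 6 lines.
117 2000 2000 117
221 2000 2000 221
413 2000 2000 221
586 2000 2000 221
586 2000 2000 586
586 2091 2091 586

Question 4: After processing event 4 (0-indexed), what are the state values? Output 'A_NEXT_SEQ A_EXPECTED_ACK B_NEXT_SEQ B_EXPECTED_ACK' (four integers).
After event 0: A_seq=117 A_ack=2000 B_seq=2000 B_ack=117
After event 1: A_seq=221 A_ack=2000 B_seq=2000 B_ack=221
After event 2: A_seq=413 A_ack=2000 B_seq=2000 B_ack=221
After event 3: A_seq=586 A_ack=2000 B_seq=2000 B_ack=221
After event 4: A_seq=586 A_ack=2000 B_seq=2000 B_ack=586

586 2000 2000 586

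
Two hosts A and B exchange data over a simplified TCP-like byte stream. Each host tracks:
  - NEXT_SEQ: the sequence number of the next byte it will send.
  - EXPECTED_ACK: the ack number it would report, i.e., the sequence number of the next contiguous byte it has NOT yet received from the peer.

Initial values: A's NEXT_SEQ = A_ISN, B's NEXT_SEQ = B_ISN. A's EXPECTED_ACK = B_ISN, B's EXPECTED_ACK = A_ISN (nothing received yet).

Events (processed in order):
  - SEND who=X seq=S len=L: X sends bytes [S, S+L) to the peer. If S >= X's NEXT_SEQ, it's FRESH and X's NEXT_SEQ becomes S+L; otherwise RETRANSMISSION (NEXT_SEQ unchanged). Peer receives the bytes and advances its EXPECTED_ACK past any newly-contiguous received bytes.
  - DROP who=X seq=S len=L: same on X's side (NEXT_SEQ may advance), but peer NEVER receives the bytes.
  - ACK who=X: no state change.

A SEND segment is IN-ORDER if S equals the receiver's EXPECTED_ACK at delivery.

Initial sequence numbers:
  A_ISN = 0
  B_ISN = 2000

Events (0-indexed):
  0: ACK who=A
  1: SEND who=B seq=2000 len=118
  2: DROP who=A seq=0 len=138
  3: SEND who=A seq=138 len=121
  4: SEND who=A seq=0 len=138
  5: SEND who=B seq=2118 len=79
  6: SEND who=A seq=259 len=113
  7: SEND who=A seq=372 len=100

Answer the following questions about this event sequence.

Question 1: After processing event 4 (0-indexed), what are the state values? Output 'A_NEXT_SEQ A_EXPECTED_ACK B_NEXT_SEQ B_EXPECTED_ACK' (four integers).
After event 0: A_seq=0 A_ack=2000 B_seq=2000 B_ack=0
After event 1: A_seq=0 A_ack=2118 B_seq=2118 B_ack=0
After event 2: A_seq=138 A_ack=2118 B_seq=2118 B_ack=0
After event 3: A_seq=259 A_ack=2118 B_seq=2118 B_ack=0
After event 4: A_seq=259 A_ack=2118 B_seq=2118 B_ack=259

259 2118 2118 259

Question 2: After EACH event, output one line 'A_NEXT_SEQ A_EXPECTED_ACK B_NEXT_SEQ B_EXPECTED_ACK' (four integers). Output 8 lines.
0 2000 2000 0
0 2118 2118 0
138 2118 2118 0
259 2118 2118 0
259 2118 2118 259
259 2197 2197 259
372 2197 2197 372
472 2197 2197 472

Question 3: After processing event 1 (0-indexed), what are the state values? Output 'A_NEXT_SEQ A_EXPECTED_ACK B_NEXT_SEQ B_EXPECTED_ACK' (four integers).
After event 0: A_seq=0 A_ack=2000 B_seq=2000 B_ack=0
After event 1: A_seq=0 A_ack=2118 B_seq=2118 B_ack=0

0 2118 2118 0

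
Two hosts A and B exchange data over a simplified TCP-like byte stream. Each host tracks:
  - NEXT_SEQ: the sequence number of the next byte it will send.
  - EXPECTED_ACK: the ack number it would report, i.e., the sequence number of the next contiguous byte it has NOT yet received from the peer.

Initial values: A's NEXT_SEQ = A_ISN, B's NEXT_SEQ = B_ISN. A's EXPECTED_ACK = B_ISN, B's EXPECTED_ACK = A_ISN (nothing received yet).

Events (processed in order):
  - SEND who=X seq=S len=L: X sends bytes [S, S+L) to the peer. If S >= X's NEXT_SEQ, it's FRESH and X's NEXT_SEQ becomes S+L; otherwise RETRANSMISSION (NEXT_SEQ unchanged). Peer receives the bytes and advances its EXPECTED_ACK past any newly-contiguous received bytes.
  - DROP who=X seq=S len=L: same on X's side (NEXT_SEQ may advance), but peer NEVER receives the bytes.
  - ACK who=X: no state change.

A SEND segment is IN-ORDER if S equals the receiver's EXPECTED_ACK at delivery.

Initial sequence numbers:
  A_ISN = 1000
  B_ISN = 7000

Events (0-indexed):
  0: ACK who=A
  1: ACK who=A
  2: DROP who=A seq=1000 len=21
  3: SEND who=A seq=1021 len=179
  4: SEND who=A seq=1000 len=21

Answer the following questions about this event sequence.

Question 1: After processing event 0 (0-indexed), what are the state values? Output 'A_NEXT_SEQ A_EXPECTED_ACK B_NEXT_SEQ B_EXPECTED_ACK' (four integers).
After event 0: A_seq=1000 A_ack=7000 B_seq=7000 B_ack=1000

1000 7000 7000 1000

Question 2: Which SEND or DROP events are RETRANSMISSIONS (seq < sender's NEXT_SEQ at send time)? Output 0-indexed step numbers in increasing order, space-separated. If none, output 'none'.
Answer: 4

Derivation:
Step 2: DROP seq=1000 -> fresh
Step 3: SEND seq=1021 -> fresh
Step 4: SEND seq=1000 -> retransmit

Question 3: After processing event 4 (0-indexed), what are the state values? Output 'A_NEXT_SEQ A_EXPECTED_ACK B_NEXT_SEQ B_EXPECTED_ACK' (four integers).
After event 0: A_seq=1000 A_ack=7000 B_seq=7000 B_ack=1000
After event 1: A_seq=1000 A_ack=7000 B_seq=7000 B_ack=1000
After event 2: A_seq=1021 A_ack=7000 B_seq=7000 B_ack=1000
After event 3: A_seq=1200 A_ack=7000 B_seq=7000 B_ack=1000
After event 4: A_seq=1200 A_ack=7000 B_seq=7000 B_ack=1200

1200 7000 7000 1200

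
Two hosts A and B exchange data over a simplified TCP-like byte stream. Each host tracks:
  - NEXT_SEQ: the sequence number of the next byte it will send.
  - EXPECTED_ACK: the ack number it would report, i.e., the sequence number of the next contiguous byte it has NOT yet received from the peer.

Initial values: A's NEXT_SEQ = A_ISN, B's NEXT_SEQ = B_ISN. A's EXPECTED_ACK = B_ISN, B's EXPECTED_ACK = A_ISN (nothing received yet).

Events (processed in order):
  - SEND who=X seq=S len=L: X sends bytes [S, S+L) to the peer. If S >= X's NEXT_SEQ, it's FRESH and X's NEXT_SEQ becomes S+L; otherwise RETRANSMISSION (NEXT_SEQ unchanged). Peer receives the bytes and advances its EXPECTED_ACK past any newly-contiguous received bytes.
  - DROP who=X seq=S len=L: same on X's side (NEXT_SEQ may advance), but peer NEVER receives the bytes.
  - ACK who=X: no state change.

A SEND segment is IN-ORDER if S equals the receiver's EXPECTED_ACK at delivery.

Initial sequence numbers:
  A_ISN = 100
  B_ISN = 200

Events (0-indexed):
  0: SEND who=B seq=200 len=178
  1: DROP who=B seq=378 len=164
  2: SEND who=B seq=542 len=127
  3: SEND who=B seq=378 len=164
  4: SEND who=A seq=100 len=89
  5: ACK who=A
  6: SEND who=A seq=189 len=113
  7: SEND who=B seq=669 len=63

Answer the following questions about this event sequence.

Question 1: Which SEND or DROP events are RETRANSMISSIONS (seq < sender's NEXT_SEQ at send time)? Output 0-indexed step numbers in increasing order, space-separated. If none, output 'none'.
Answer: 3

Derivation:
Step 0: SEND seq=200 -> fresh
Step 1: DROP seq=378 -> fresh
Step 2: SEND seq=542 -> fresh
Step 3: SEND seq=378 -> retransmit
Step 4: SEND seq=100 -> fresh
Step 6: SEND seq=189 -> fresh
Step 7: SEND seq=669 -> fresh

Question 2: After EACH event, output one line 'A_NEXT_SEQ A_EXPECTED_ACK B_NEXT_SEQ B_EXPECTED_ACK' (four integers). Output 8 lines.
100 378 378 100
100 378 542 100
100 378 669 100
100 669 669 100
189 669 669 189
189 669 669 189
302 669 669 302
302 732 732 302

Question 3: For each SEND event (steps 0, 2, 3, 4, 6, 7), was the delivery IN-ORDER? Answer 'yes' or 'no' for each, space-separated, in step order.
Step 0: SEND seq=200 -> in-order
Step 2: SEND seq=542 -> out-of-order
Step 3: SEND seq=378 -> in-order
Step 4: SEND seq=100 -> in-order
Step 6: SEND seq=189 -> in-order
Step 7: SEND seq=669 -> in-order

Answer: yes no yes yes yes yes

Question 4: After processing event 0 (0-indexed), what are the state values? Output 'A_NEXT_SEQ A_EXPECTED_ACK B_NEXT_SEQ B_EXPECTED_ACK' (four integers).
After event 0: A_seq=100 A_ack=378 B_seq=378 B_ack=100

100 378 378 100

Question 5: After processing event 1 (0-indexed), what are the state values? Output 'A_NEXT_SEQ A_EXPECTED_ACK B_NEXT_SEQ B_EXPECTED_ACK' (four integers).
After event 0: A_seq=100 A_ack=378 B_seq=378 B_ack=100
After event 1: A_seq=100 A_ack=378 B_seq=542 B_ack=100

100 378 542 100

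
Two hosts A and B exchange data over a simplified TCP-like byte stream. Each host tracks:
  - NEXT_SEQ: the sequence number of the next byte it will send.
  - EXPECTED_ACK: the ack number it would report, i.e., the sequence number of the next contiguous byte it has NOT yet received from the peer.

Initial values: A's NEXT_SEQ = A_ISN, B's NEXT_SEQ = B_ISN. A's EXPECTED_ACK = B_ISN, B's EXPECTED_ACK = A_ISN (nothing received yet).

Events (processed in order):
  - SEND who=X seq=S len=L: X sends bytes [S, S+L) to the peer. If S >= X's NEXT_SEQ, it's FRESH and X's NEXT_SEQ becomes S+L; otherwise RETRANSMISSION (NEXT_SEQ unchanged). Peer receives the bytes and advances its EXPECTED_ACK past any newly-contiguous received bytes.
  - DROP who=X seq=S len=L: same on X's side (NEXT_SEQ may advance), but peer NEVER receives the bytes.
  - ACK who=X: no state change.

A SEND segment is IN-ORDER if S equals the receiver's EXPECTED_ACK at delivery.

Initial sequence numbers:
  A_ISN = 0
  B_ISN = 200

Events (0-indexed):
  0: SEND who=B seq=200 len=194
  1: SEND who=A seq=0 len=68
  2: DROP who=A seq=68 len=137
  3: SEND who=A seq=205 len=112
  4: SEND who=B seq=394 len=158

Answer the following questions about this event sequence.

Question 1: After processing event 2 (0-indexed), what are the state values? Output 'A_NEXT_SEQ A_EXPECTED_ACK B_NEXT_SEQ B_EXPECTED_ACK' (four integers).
After event 0: A_seq=0 A_ack=394 B_seq=394 B_ack=0
After event 1: A_seq=68 A_ack=394 B_seq=394 B_ack=68
After event 2: A_seq=205 A_ack=394 B_seq=394 B_ack=68

205 394 394 68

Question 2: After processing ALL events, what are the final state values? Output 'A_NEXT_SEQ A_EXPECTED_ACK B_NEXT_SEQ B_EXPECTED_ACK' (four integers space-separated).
After event 0: A_seq=0 A_ack=394 B_seq=394 B_ack=0
After event 1: A_seq=68 A_ack=394 B_seq=394 B_ack=68
After event 2: A_seq=205 A_ack=394 B_seq=394 B_ack=68
After event 3: A_seq=317 A_ack=394 B_seq=394 B_ack=68
After event 4: A_seq=317 A_ack=552 B_seq=552 B_ack=68

Answer: 317 552 552 68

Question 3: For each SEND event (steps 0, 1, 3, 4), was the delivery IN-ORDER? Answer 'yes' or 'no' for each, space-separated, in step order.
Step 0: SEND seq=200 -> in-order
Step 1: SEND seq=0 -> in-order
Step 3: SEND seq=205 -> out-of-order
Step 4: SEND seq=394 -> in-order

Answer: yes yes no yes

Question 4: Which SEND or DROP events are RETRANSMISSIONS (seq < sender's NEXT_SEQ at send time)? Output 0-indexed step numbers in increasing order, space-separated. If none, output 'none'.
Answer: none

Derivation:
Step 0: SEND seq=200 -> fresh
Step 1: SEND seq=0 -> fresh
Step 2: DROP seq=68 -> fresh
Step 3: SEND seq=205 -> fresh
Step 4: SEND seq=394 -> fresh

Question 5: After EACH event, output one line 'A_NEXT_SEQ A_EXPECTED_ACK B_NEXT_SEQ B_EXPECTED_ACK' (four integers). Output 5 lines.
0 394 394 0
68 394 394 68
205 394 394 68
317 394 394 68
317 552 552 68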